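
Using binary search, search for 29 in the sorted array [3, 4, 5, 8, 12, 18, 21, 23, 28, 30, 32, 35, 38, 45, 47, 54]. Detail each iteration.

Binary search for 29 in [3, 4, 5, 8, 12, 18, 21, 23, 28, 30, 32, 35, 38, 45, 47, 54]:

lo=0, hi=15, mid=7, arr[mid]=23 -> 23 < 29, search right half
lo=8, hi=15, mid=11, arr[mid]=35 -> 35 > 29, search left half
lo=8, hi=10, mid=9, arr[mid]=30 -> 30 > 29, search left half
lo=8, hi=8, mid=8, arr[mid]=28 -> 28 < 29, search right half
lo=9 > hi=8, target 29 not found

Binary search determines that 29 is not in the array after 4 comparisons. The search space was exhausted without finding the target.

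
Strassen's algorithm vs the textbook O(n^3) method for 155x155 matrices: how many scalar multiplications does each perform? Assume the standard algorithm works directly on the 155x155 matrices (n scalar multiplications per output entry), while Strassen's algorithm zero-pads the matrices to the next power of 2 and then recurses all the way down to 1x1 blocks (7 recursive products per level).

Matrix multiplication for 155x155 matrices:

Strassen's algorithm requires power-of-2 dimensions. Pad 155x155 to 256x256 (next power of 2).

Standard algorithm: 155^3 = 3723875 multiplications
Strassen's algorithm: 7^(log2(256)) = 7^8 = 5764801 multiplications
Difference: 3723875 - 5764801 = -2040926 (Strassen uses MORE here due to padding overhead — for small or just-over-power-of-2 n, padding can outweigh the per-level savings)

Standard: 3723875 multiplications (155^3). Strassen: 5764801 multiplications (7^8, after padding to 256x256). Strassen reduces 8 recursive multiplications to 7 at each level.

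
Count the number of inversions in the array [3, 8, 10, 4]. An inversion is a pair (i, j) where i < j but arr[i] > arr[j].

Finding inversions in [3, 8, 10, 4]:

(1, 3): arr[1]=8 > arr[3]=4
(2, 3): arr[2]=10 > arr[3]=4

Total inversions: 2

The array has 2 inversion(s): (1,3), (2,3). Each pair (i,j) satisfies i < j and arr[i] > arr[j].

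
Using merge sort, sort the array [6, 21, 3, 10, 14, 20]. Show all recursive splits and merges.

Merge sort trace:

Split: [6, 21, 3, 10, 14, 20] -> [6, 21, 3] and [10, 14, 20]
  Split: [6, 21, 3] -> [6] and [21, 3]
    Split: [21, 3] -> [21] and [3]
    Merge: [21] + [3] -> [3, 21]
  Merge: [6] + [3, 21] -> [3, 6, 21]
  Split: [10, 14, 20] -> [10] and [14, 20]
    Split: [14, 20] -> [14] and [20]
    Merge: [14] + [20] -> [14, 20]
  Merge: [10] + [14, 20] -> [10, 14, 20]
Merge: [3, 6, 21] + [10, 14, 20] -> [3, 6, 10, 14, 20, 21]

Final sorted array: [3, 6, 10, 14, 20, 21]

The merge sort proceeds by recursively splitting the array and merging sorted halves.
After all merges, the sorted array is [3, 6, 10, 14, 20, 21].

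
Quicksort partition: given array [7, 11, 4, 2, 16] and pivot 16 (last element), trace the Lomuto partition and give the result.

Lomuto partition with pivot = 16:

Initial array: [7, 11, 4, 2, 16]

arr[0]=7 <= 16: swap with position 0, array becomes [7, 11, 4, 2, 16]
arr[1]=11 <= 16: swap with position 1, array becomes [7, 11, 4, 2, 16]
arr[2]=4 <= 16: swap with position 2, array becomes [7, 11, 4, 2, 16]
arr[3]=2 <= 16: swap with position 3, array becomes [7, 11, 4, 2, 16]

Place pivot at position 4: [7, 11, 4, 2, 16]
Pivot position: 4

After partitioning with pivot 16, the array becomes [7, 11, 4, 2, 16]. The pivot is placed at index 4. All elements to the left of the pivot are <= 16, and all elements to the right are > 16.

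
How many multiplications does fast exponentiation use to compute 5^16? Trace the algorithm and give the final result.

Computing 5^16 by squaring (build up from 5^1; each line after the first costs one multiplication):

5^1 = 5
5^2 = (5^1)^2 = 5^2 = 25
5^4 = (5^2)^2 = 25^2 = 625
5^8 = (5^4)^2 = 625^2 = 390625
5^16 = (5^8)^2 = 390625^2 = 152587890625

Result: 152587890625
Multiplications needed: 4 (4 lines after 5^1)

5^16 = 152587890625. Using exponentiation by squaring, this requires 4 multiplications. The key idea: if the exponent is even, square the half-power; if odd, multiply by the base once.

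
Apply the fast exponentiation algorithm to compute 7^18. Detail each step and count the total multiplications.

Computing 7^18 by squaring (build up from 7^1; each line after the first costs one multiplication):

7^1 = 7
7^2 = (7^1)^2 = 7^2 = 49
7^4 = (7^2)^2 = 49^2 = 2401
7^8 = (7^4)^2 = 2401^2 = 5764801
7^9 = 7 * 7^8 = 7 * 5764801 = 40353607
7^18 = (7^9)^2 = 40353607^2 = 1628413597910449

Result: 1628413597910449
Multiplications needed: 5 (5 lines after 7^1)

7^18 = 1628413597910449. Using exponentiation by squaring, this requires 5 multiplications. The key idea: if the exponent is even, square the half-power; if odd, multiply by the base once.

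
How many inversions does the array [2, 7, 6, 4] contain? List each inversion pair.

Finding inversions in [2, 7, 6, 4]:

(1, 2): arr[1]=7 > arr[2]=6
(1, 3): arr[1]=7 > arr[3]=4
(2, 3): arr[2]=6 > arr[3]=4

Total inversions: 3

The array has 3 inversion(s): (1,2), (1,3), (2,3). Each pair (i,j) satisfies i < j and arr[i] > arr[j].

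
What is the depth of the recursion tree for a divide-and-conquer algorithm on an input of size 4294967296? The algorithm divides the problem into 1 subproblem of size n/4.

For divide and conquer with division factor 4:

Problem sizes at each level:
Level 0: 4294967296
Level 1: 1073741824
Level 2: 268435456
Level 3: 67108864
Level 4: 16777216
Level 5: 4194304
Level 6: 1048576
Level 7: 262144
Level 8: 65536
Level 9: 16384
Level 10: 4096
Level 11: 1024
Level 12: 256
Level 13: 64
Level 14: 16
Level 15: 4
Level 16: 1

The root is level 0 and the size-1 base case is level 16 (the tree spans levels 0 through 16, i.e. 17 levels counting the root), so the depth is the number of divisions: log_4(4294967296) = 16

The recursion tree depth is log_4(4294967296) = 16. At each level, the problem size is divided by 4, so it takes 16 divisions to reduce to a base case of size 1. The algorithm makes 1 recursive call at each level.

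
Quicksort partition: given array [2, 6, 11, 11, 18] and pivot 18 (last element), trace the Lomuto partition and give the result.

Lomuto partition with pivot = 18:

Initial array: [2, 6, 11, 11, 18]

arr[0]=2 <= 18: swap with position 0, array becomes [2, 6, 11, 11, 18]
arr[1]=6 <= 18: swap with position 1, array becomes [2, 6, 11, 11, 18]
arr[2]=11 <= 18: swap with position 2, array becomes [2, 6, 11, 11, 18]
arr[3]=11 <= 18: swap with position 3, array becomes [2, 6, 11, 11, 18]

Place pivot at position 4: [2, 6, 11, 11, 18]
Pivot position: 4

After partitioning with pivot 18, the array becomes [2, 6, 11, 11, 18]. The pivot is placed at index 4. All elements to the left of the pivot are <= 18, and all elements to the right are > 18.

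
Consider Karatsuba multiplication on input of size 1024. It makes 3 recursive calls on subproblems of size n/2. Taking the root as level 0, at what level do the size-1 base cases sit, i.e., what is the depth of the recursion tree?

For divide and conquer with division factor 2:

Problem sizes at each level:
Level 0: 1024
Level 1: 512
Level 2: 256
Level 3: 128
Level 4: 64
Level 5: 32
Level 6: 16
Level 7: 8
Level 8: 4
Level 9: 2
Level 10: 1

The root is level 0 and the size-1 base case is level 10 (the tree spans levels 0 through 10, i.e. 11 levels counting the root), so the depth is the number of divisions: log_2(1024) = 10

The recursion tree depth is log_2(1024) = 10. At each level, the problem size is divided by 2, so it takes 10 divisions to reduce to a base case of size 1. The algorithm makes 3 recursive calls at each level.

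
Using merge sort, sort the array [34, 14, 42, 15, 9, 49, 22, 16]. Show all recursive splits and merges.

Merge sort trace:

Split: [34, 14, 42, 15, 9, 49, 22, 16] -> [34, 14, 42, 15] and [9, 49, 22, 16]
  Split: [34, 14, 42, 15] -> [34, 14] and [42, 15]
    Split: [34, 14] -> [34] and [14]
    Merge: [34] + [14] -> [14, 34]
    Split: [42, 15] -> [42] and [15]
    Merge: [42] + [15] -> [15, 42]
  Merge: [14, 34] + [15, 42] -> [14, 15, 34, 42]
  Split: [9, 49, 22, 16] -> [9, 49] and [22, 16]
    Split: [9, 49] -> [9] and [49]
    Merge: [9] + [49] -> [9, 49]
    Split: [22, 16] -> [22] and [16]
    Merge: [22] + [16] -> [16, 22]
  Merge: [9, 49] + [16, 22] -> [9, 16, 22, 49]
Merge: [14, 15, 34, 42] + [9, 16, 22, 49] -> [9, 14, 15, 16, 22, 34, 42, 49]

Final sorted array: [9, 14, 15, 16, 22, 34, 42, 49]

The merge sort proceeds by recursively splitting the array and merging sorted halves.
After all merges, the sorted array is [9, 14, 15, 16, 22, 34, 42, 49].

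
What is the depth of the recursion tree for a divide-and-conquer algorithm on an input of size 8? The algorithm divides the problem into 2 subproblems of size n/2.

For divide and conquer with division factor 2:

Problem sizes at each level:
Level 0: 8
Level 1: 4
Level 2: 2
Level 3: 1

The root is level 0 and the size-1 base case is level 3 (the tree spans levels 0 through 3, i.e. 4 levels counting the root), so the depth is the number of divisions: log_2(8) = 3

The recursion tree depth is log_2(8) = 3. At each level, the problem size is divided by 2, so it takes 3 divisions to reduce to a base case of size 1. The algorithm makes 2 recursive calls at each level.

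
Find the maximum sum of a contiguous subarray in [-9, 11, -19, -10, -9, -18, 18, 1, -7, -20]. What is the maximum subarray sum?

Using Kadane's algorithm on [-9, 11, -19, -10, -9, -18, 18, 1, -7, -20]:

Scanning through the array:
Position 1 (value 11): max_ending_here = 11, max_so_far = 11
Position 2 (value -19): max_ending_here = -8, max_so_far = 11
Position 3 (value -10): max_ending_here = -10, max_so_far = 11
Position 4 (value -9): max_ending_here = -9, max_so_far = 11
Position 5 (value -18): max_ending_here = -18, max_so_far = 11
Position 6 (value 18): max_ending_here = 18, max_so_far = 18
Position 7 (value 1): max_ending_here = 19, max_so_far = 19
Position 8 (value -7): max_ending_here = 12, max_so_far = 19
Position 9 (value -20): max_ending_here = -8, max_so_far = 19

Maximum subarray: [18, 1]
Maximum sum: 19

The maximum subarray is [18, 1] with sum 19. This subarray runs from index 6 to index 7.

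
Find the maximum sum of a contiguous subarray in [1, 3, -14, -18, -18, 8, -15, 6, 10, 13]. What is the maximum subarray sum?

Using Kadane's algorithm on [1, 3, -14, -18, -18, 8, -15, 6, 10, 13]:

Scanning through the array:
Position 1 (value 3): max_ending_here = 4, max_so_far = 4
Position 2 (value -14): max_ending_here = -10, max_so_far = 4
Position 3 (value -18): max_ending_here = -18, max_so_far = 4
Position 4 (value -18): max_ending_here = -18, max_so_far = 4
Position 5 (value 8): max_ending_here = 8, max_so_far = 8
Position 6 (value -15): max_ending_here = -7, max_so_far = 8
Position 7 (value 6): max_ending_here = 6, max_so_far = 8
Position 8 (value 10): max_ending_here = 16, max_so_far = 16
Position 9 (value 13): max_ending_here = 29, max_so_far = 29

Maximum subarray: [6, 10, 13]
Maximum sum: 29

The maximum subarray is [6, 10, 13] with sum 29. This subarray runs from index 7 to index 9.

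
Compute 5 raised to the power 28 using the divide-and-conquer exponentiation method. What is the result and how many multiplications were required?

Computing 5^28 by squaring (build up from 5^1; each line after the first costs one multiplication):

5^1 = 5
5^2 = (5^1)^2 = 5^2 = 25
5^3 = 5 * 5^2 = 5 * 25 = 125
5^6 = (5^3)^2 = 125^2 = 15625
5^7 = 5 * 5^6 = 5 * 15625 = 78125
5^14 = (5^7)^2 = 78125^2 = 6103515625
5^28 = (5^14)^2 = 6103515625^2 = 37252902984619140625

Result: 37252902984619140625
Multiplications needed: 6 (6 lines after 5^1)

5^28 = 37252902984619140625. Using exponentiation by squaring, this requires 6 multiplications. The key idea: if the exponent is even, square the half-power; if odd, multiply by the base once.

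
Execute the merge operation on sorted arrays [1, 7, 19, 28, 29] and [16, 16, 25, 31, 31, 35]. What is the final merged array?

Merging process:

Compare 1 vs 16: take 1 from left. Merged: [1]
Compare 7 vs 16: take 7 from left. Merged: [1, 7]
Compare 19 vs 16: take 16 from right. Merged: [1, 7, 16]
Compare 19 vs 16: take 16 from right. Merged: [1, 7, 16, 16]
Compare 19 vs 25: take 19 from left. Merged: [1, 7, 16, 16, 19]
Compare 28 vs 25: take 25 from right. Merged: [1, 7, 16, 16, 19, 25]
Compare 28 vs 31: take 28 from left. Merged: [1, 7, 16, 16, 19, 25, 28]
Compare 29 vs 31: take 29 from left. Merged: [1, 7, 16, 16, 19, 25, 28, 29]
Append remaining from right: [31, 31, 35]. Merged: [1, 7, 16, 16, 19, 25, 28, 29, 31, 31, 35]

Final merged array: [1, 7, 16, 16, 19, 25, 28, 29, 31, 31, 35]
Total comparisons: 8

The merged array is [1, 7, 16, 16, 19, 25, 28, 29, 31, 31, 35], requiring 8 comparisons. The merge step runs in O(n) time where n is the total number of elements.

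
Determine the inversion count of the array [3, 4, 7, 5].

Finding inversions in [3, 4, 7, 5]:

(2, 3): arr[2]=7 > arr[3]=5

Total inversions: 1

The array has 1 inversion(s): (2,3). Each pair (i,j) satisfies i < j and arr[i] > arr[j].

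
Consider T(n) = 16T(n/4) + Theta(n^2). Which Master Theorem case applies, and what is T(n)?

Master Theorem for T(n) = 16T(n/4) + O(n^2):

a = 16, b = 4, c = 2
log_b(a) = log_4(16) = 2.0000

Case 2: c = 2 = log_4(16) = 2.0000
T(n) = O(n^2 log n) = O(n^2 log n)

For T(n) = 16T(n/4) + O(n^2): log_4(16) = 2.0000. This is Case 2 of the Master Theorem (c = log_b(a), equal work at all levels), giving O(n^2 log n).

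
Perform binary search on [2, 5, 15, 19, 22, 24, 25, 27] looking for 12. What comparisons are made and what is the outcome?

Binary search for 12 in [2, 5, 15, 19, 22, 24, 25, 27]:

lo=0, hi=7, mid=3, arr[mid]=19 -> 19 > 12, search left half
lo=0, hi=2, mid=1, arr[mid]=5 -> 5 < 12, search right half
lo=2, hi=2, mid=2, arr[mid]=15 -> 15 > 12, search left half
lo=2 > hi=1, target 12 not found

Binary search determines that 12 is not in the array after 3 comparisons. The search space was exhausted without finding the target.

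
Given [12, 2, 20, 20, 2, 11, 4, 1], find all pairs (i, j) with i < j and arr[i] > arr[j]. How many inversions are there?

Finding inversions in [12, 2, 20, 20, 2, 11, 4, 1]:

(0, 1): arr[0]=12 > arr[1]=2
(0, 4): arr[0]=12 > arr[4]=2
(0, 5): arr[0]=12 > arr[5]=11
(0, 6): arr[0]=12 > arr[6]=4
(0, 7): arr[0]=12 > arr[7]=1
(1, 7): arr[1]=2 > arr[7]=1
(2, 4): arr[2]=20 > arr[4]=2
(2, 5): arr[2]=20 > arr[5]=11
(2, 6): arr[2]=20 > arr[6]=4
(2, 7): arr[2]=20 > arr[7]=1
(3, 4): arr[3]=20 > arr[4]=2
(3, 5): arr[3]=20 > arr[5]=11
(3, 6): arr[3]=20 > arr[6]=4
(3, 7): arr[3]=20 > arr[7]=1
(4, 7): arr[4]=2 > arr[7]=1
(5, 6): arr[5]=11 > arr[6]=4
(5, 7): arr[5]=11 > arr[7]=1
(6, 7): arr[6]=4 > arr[7]=1

Total inversions: 18

The array has 18 inversion(s): (0,1), (0,4), (0,5), (0,6), (0,7), (1,7), (2,4), (2,5), (2,6), (2,7), (3,4), (3,5), (3,6), (3,7), (4,7), (5,6), (5,7), (6,7). Each pair (i,j) satisfies i < j and arr[i] > arr[j].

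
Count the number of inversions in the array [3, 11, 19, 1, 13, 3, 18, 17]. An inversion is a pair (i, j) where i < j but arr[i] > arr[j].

Finding inversions in [3, 11, 19, 1, 13, 3, 18, 17]:

(0, 3): arr[0]=3 > arr[3]=1
(1, 3): arr[1]=11 > arr[3]=1
(1, 5): arr[1]=11 > arr[5]=3
(2, 3): arr[2]=19 > arr[3]=1
(2, 4): arr[2]=19 > arr[4]=13
(2, 5): arr[2]=19 > arr[5]=3
(2, 6): arr[2]=19 > arr[6]=18
(2, 7): arr[2]=19 > arr[7]=17
(4, 5): arr[4]=13 > arr[5]=3
(6, 7): arr[6]=18 > arr[7]=17

Total inversions: 10

The array has 10 inversion(s): (0,3), (1,3), (1,5), (2,3), (2,4), (2,5), (2,6), (2,7), (4,5), (6,7). Each pair (i,j) satisfies i < j and arr[i] > arr[j].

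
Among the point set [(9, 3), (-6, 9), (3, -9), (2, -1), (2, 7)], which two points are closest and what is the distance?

Computing all pairwise distances among 5 points:

d((9, 3), (-6, 9)) = 16.1555
d((9, 3), (3, -9)) = 13.4164
d((9, 3), (2, -1)) = 8.0623
d((9, 3), (2, 7)) = 8.0623
d((-6, 9), (3, -9)) = 20.1246
d((-6, 9), (2, -1)) = 12.8062
d((-6, 9), (2, 7)) = 8.2462
d((3, -9), (2, -1)) = 8.0623
d((3, -9), (2, 7)) = 16.0312
d((2, -1), (2, 7)) = 8.0 <-- minimum

Closest pair: (2, -1) and (2, 7) with distance 8.0

The closest pair is (2, -1) and (2, 7) with Euclidean distance 8.0. For 5 points, brute-force pairwise comparison is shown above. For large n, the divide-and-conquer algorithm (sort by x, recurse on halves, check the dividing strip) achieves O(n log n).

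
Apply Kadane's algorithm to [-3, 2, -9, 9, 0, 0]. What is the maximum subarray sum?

Using Kadane's algorithm on [-3, 2, -9, 9, 0, 0]:

Scanning through the array:
Position 1 (value 2): max_ending_here = 2, max_so_far = 2
Position 2 (value -9): max_ending_here = -7, max_so_far = 2
Position 3 (value 9): max_ending_here = 9, max_so_far = 9
Position 4 (value 0): max_ending_here = 9, max_so_far = 9
Position 5 (value 0): max_ending_here = 9, max_so_far = 9

Maximum subarray: [9]
Maximum sum: 9

The maximum subarray is [9] with sum 9. This subarray runs from index 3 to index 3.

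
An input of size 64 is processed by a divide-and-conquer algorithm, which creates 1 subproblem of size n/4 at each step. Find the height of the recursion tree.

For divide and conquer with division factor 4:

Problem sizes at each level:
Level 0: 64
Level 1: 16
Level 2: 4
Level 3: 1

The root is level 0 and the size-1 base case is level 3 (the tree spans levels 0 through 3, i.e. 4 levels counting the root), so the depth is the number of divisions: log_4(64) = 3

The recursion tree depth is log_4(64) = 3. At each level, the problem size is divided by 4, so it takes 3 divisions to reduce to a base case of size 1. The algorithm makes 1 recursive call at each level.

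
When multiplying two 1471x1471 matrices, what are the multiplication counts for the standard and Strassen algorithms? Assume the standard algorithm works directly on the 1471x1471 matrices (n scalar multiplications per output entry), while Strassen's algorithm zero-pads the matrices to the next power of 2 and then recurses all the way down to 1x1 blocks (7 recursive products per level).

Matrix multiplication for 1471x1471 matrices:

Strassen's algorithm requires power-of-2 dimensions. Pad 1471x1471 to 2048x2048 (next power of 2).

Standard algorithm: 1471^3 = 3183010111 multiplications
Strassen's algorithm: 7^(log2(2048)) = 7^11 = 1977326743 multiplications
Savings: 3183010111 - 1977326743 = 1205683368 multiplications

Standard: 3183010111 multiplications (1471^3). Strassen: 1977326743 multiplications (7^11, after padding to 2048x2048). Strassen reduces 8 recursive multiplications to 7 at each level.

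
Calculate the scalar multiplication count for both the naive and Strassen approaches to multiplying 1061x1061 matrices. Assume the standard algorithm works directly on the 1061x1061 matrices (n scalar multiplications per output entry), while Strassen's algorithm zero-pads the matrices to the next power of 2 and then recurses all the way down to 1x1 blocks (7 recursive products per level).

Matrix multiplication for 1061x1061 matrices:

Strassen's algorithm requires power-of-2 dimensions. Pad 1061x1061 to 2048x2048 (next power of 2).

Standard algorithm: 1061^3 = 1194389981 multiplications
Strassen's algorithm: 7^(log2(2048)) = 7^11 = 1977326743 multiplications
Difference: 1194389981 - 1977326743 = -782936762 (Strassen uses MORE here due to padding overhead — for small or just-over-power-of-2 n, padding can outweigh the per-level savings)

Standard: 1194389981 multiplications (1061^3). Strassen: 1977326743 multiplications (7^11, after padding to 2048x2048). Strassen reduces 8 recursive multiplications to 7 at each level.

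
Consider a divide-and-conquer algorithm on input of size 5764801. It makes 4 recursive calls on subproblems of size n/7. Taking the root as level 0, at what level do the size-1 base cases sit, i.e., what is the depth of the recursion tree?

For divide and conquer with division factor 7:

Problem sizes at each level:
Level 0: 5764801
Level 1: 823543
Level 2: 117649
Level 3: 16807
Level 4: 2401
Level 5: 343
Level 6: 49
Level 7: 7
Level 8: 1

The root is level 0 and the size-1 base case is level 8 (the tree spans levels 0 through 8, i.e. 9 levels counting the root), so the depth is the number of divisions: log_7(5764801) = 8

The recursion tree depth is log_7(5764801) = 8. At each level, the problem size is divided by 7, so it takes 8 divisions to reduce to a base case of size 1. The algorithm makes 4 recursive calls at each level.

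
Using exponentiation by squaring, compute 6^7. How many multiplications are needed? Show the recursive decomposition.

Computing 6^7 by squaring (build up from 6^1; each line after the first costs one multiplication):

6^1 = 6
6^2 = (6^1)^2 = 6^2 = 36
6^3 = 6 * 6^2 = 6 * 36 = 216
6^6 = (6^3)^2 = 216^2 = 46656
6^7 = 6 * 6^6 = 6 * 46656 = 279936

Result: 279936
Multiplications needed: 4 (4 lines after 6^1)

6^7 = 279936. Using exponentiation by squaring, this requires 4 multiplications. The key idea: if the exponent is even, square the half-power; if odd, multiply by the base once.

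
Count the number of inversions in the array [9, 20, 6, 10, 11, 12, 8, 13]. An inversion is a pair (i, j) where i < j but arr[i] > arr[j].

Finding inversions in [9, 20, 6, 10, 11, 12, 8, 13]:

(0, 2): arr[0]=9 > arr[2]=6
(0, 6): arr[0]=9 > arr[6]=8
(1, 2): arr[1]=20 > arr[2]=6
(1, 3): arr[1]=20 > arr[3]=10
(1, 4): arr[1]=20 > arr[4]=11
(1, 5): arr[1]=20 > arr[5]=12
(1, 6): arr[1]=20 > arr[6]=8
(1, 7): arr[1]=20 > arr[7]=13
(3, 6): arr[3]=10 > arr[6]=8
(4, 6): arr[4]=11 > arr[6]=8
(5, 6): arr[5]=12 > arr[6]=8

Total inversions: 11

The array has 11 inversion(s): (0,2), (0,6), (1,2), (1,3), (1,4), (1,5), (1,6), (1,7), (3,6), (4,6), (5,6). Each pair (i,j) satisfies i < j and arr[i] > arr[j].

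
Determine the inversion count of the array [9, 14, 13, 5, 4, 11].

Finding inversions in [9, 14, 13, 5, 4, 11]:

(0, 3): arr[0]=9 > arr[3]=5
(0, 4): arr[0]=9 > arr[4]=4
(1, 2): arr[1]=14 > arr[2]=13
(1, 3): arr[1]=14 > arr[3]=5
(1, 4): arr[1]=14 > arr[4]=4
(1, 5): arr[1]=14 > arr[5]=11
(2, 3): arr[2]=13 > arr[3]=5
(2, 4): arr[2]=13 > arr[4]=4
(2, 5): arr[2]=13 > arr[5]=11
(3, 4): arr[3]=5 > arr[4]=4

Total inversions: 10

The array has 10 inversion(s): (0,3), (0,4), (1,2), (1,3), (1,4), (1,5), (2,3), (2,4), (2,5), (3,4). Each pair (i,j) satisfies i < j and arr[i] > arr[j].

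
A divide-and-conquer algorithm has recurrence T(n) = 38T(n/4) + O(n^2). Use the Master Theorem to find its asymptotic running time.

Master Theorem for T(n) = 38T(n/4) + O(n^2):

a = 38, b = 4, c = 2
log_b(a) = log_4(38) = 2.6240

Case 1: c = 2 < log_4(38) = 2.6240
T(n) = O(n^(log_4 38))

For T(n) = 38T(n/4) + O(n^2): log_4(38) = 2.6240. This is Case 1 of the Master Theorem (c < log_b(a), work dominated by leaves), giving O(n^(log_4 38)).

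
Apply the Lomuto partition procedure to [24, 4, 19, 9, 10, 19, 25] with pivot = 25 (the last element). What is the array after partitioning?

Lomuto partition with pivot = 25:

Initial array: [24, 4, 19, 9, 10, 19, 25]

arr[0]=24 <= 25: swap with position 0, array becomes [24, 4, 19, 9, 10, 19, 25]
arr[1]=4 <= 25: swap with position 1, array becomes [24, 4, 19, 9, 10, 19, 25]
arr[2]=19 <= 25: swap with position 2, array becomes [24, 4, 19, 9, 10, 19, 25]
arr[3]=9 <= 25: swap with position 3, array becomes [24, 4, 19, 9, 10, 19, 25]
arr[4]=10 <= 25: swap with position 4, array becomes [24, 4, 19, 9, 10, 19, 25]
arr[5]=19 <= 25: swap with position 5, array becomes [24, 4, 19, 9, 10, 19, 25]

Place pivot at position 6: [24, 4, 19, 9, 10, 19, 25]
Pivot position: 6

After partitioning with pivot 25, the array becomes [24, 4, 19, 9, 10, 19, 25]. The pivot is placed at index 6. All elements to the left of the pivot are <= 25, and all elements to the right are > 25.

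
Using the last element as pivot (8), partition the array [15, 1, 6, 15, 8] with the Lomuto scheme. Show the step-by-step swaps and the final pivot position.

Lomuto partition with pivot = 8:

Initial array: [15, 1, 6, 15, 8]

arr[0]=15 > 8: no swap
arr[1]=1 <= 8: swap with position 0, array becomes [1, 15, 6, 15, 8]
arr[2]=6 <= 8: swap with position 1, array becomes [1, 6, 15, 15, 8]
arr[3]=15 > 8: no swap

Place pivot at position 2: [1, 6, 8, 15, 15]
Pivot position: 2

After partitioning with pivot 8, the array becomes [1, 6, 8, 15, 15]. The pivot is placed at index 2. All elements to the left of the pivot are <= 8, and all elements to the right are > 8.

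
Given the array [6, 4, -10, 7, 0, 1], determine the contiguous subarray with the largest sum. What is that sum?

Using Kadane's algorithm on [6, 4, -10, 7, 0, 1]:

Scanning through the array:
Position 1 (value 4): max_ending_here = 10, max_so_far = 10
Position 2 (value -10): max_ending_here = 0, max_so_far = 10
Position 3 (value 7): max_ending_here = 7, max_so_far = 10
Position 4 (value 0): max_ending_here = 7, max_so_far = 10
Position 5 (value 1): max_ending_here = 8, max_so_far = 10

Maximum subarray: [6, 4]
Maximum sum: 10

The maximum subarray is [6, 4] with sum 10. This subarray runs from index 0 to index 1.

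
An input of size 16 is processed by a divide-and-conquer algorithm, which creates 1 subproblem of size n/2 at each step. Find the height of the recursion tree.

For divide and conquer with division factor 2:

Problem sizes at each level:
Level 0: 16
Level 1: 8
Level 2: 4
Level 3: 2
Level 4: 1

The root is level 0 and the size-1 base case is level 4 (the tree spans levels 0 through 4, i.e. 5 levels counting the root), so the depth is the number of divisions: log_2(16) = 4

The recursion tree depth is log_2(16) = 4. At each level, the problem size is divided by 2, so it takes 4 divisions to reduce to a base case of size 1. The algorithm makes 1 recursive call at each level.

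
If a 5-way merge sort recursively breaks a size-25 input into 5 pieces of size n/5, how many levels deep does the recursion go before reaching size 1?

For divide and conquer with division factor 5:

Problem sizes at each level:
Level 0: 25
Level 1: 5
Level 2: 1

The root is level 0 and the size-1 base case is level 2 (the tree spans levels 0 through 2, i.e. 3 levels counting the root), so the depth is the number of divisions: log_5(25) = 2

The recursion tree depth is log_5(25) = 2. At each level, the problem size is divided by 5, so it takes 2 divisions to reduce to a base case of size 1. The algorithm makes 5 recursive calls at each level.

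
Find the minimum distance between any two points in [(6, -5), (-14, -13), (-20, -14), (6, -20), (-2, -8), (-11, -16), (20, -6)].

Computing all pairwise distances among 7 points:

d((6, -5), (-14, -13)) = 21.5407
d((6, -5), (-20, -14)) = 27.5136
d((6, -5), (6, -20)) = 15.0
d((6, -5), (-2, -8)) = 8.544
d((6, -5), (-11, -16)) = 20.2485
d((6, -5), (20, -6)) = 14.0357
d((-14, -13), (-20, -14)) = 6.0828
d((-14, -13), (6, -20)) = 21.1896
d((-14, -13), (-2, -8)) = 13.0
d((-14, -13), (-11, -16)) = 4.2426 <-- minimum
d((-14, -13), (20, -6)) = 34.7131
d((-20, -14), (6, -20)) = 26.6833
d((-20, -14), (-2, -8)) = 18.9737
d((-20, -14), (-11, -16)) = 9.2195
d((-20, -14), (20, -6)) = 40.7922
d((6, -20), (-2, -8)) = 14.4222
d((6, -20), (-11, -16)) = 17.4642
d((6, -20), (20, -6)) = 19.799
d((-2, -8), (-11, -16)) = 12.0416
d((-2, -8), (20, -6)) = 22.0907
d((-11, -16), (20, -6)) = 32.573

Closest pair: (-14, -13) and (-11, -16) with distance 4.2426

The closest pair is (-14, -13) and (-11, -16) with Euclidean distance 4.2426. For 7 points, brute-force pairwise comparison is shown above. For large n, the divide-and-conquer algorithm (sort by x, recurse on halves, check the dividing strip) achieves O(n log n).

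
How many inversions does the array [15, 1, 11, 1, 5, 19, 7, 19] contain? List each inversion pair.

Finding inversions in [15, 1, 11, 1, 5, 19, 7, 19]:

(0, 1): arr[0]=15 > arr[1]=1
(0, 2): arr[0]=15 > arr[2]=11
(0, 3): arr[0]=15 > arr[3]=1
(0, 4): arr[0]=15 > arr[4]=5
(0, 6): arr[0]=15 > arr[6]=7
(2, 3): arr[2]=11 > arr[3]=1
(2, 4): arr[2]=11 > arr[4]=5
(2, 6): arr[2]=11 > arr[6]=7
(5, 6): arr[5]=19 > arr[6]=7

Total inversions: 9

The array has 9 inversion(s): (0,1), (0,2), (0,3), (0,4), (0,6), (2,3), (2,4), (2,6), (5,6). Each pair (i,j) satisfies i < j and arr[i] > arr[j].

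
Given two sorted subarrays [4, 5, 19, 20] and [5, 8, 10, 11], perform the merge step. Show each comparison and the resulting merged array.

Merging process:

Compare 4 vs 5: take 4 from left. Merged: [4]
Compare 5 vs 5: take 5 from left. Merged: [4, 5]
Compare 19 vs 5: take 5 from right. Merged: [4, 5, 5]
Compare 19 vs 8: take 8 from right. Merged: [4, 5, 5, 8]
Compare 19 vs 10: take 10 from right. Merged: [4, 5, 5, 8, 10]
Compare 19 vs 11: take 11 from right. Merged: [4, 5, 5, 8, 10, 11]
Append remaining from left: [19, 20]. Merged: [4, 5, 5, 8, 10, 11, 19, 20]

Final merged array: [4, 5, 5, 8, 10, 11, 19, 20]
Total comparisons: 6

The merged array is [4, 5, 5, 8, 10, 11, 19, 20], requiring 6 comparisons. The merge step runs in O(n) time where n is the total number of elements.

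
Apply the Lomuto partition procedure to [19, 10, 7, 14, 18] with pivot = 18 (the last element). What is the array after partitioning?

Lomuto partition with pivot = 18:

Initial array: [19, 10, 7, 14, 18]

arr[0]=19 > 18: no swap
arr[1]=10 <= 18: swap with position 0, array becomes [10, 19, 7, 14, 18]
arr[2]=7 <= 18: swap with position 1, array becomes [10, 7, 19, 14, 18]
arr[3]=14 <= 18: swap with position 2, array becomes [10, 7, 14, 19, 18]

Place pivot at position 3: [10, 7, 14, 18, 19]
Pivot position: 3

After partitioning with pivot 18, the array becomes [10, 7, 14, 18, 19]. The pivot is placed at index 3. All elements to the left of the pivot are <= 18, and all elements to the right are > 18.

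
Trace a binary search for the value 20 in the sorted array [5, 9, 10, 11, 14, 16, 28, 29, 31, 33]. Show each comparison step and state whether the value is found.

Binary search for 20 in [5, 9, 10, 11, 14, 16, 28, 29, 31, 33]:

lo=0, hi=9, mid=4, arr[mid]=14 -> 14 < 20, search right half
lo=5, hi=9, mid=7, arr[mid]=29 -> 29 > 20, search left half
lo=5, hi=6, mid=5, arr[mid]=16 -> 16 < 20, search right half
lo=6, hi=6, mid=6, arr[mid]=28 -> 28 > 20, search left half
lo=6 > hi=5, target 20 not found

Binary search determines that 20 is not in the array after 4 comparisons. The search space was exhausted without finding the target.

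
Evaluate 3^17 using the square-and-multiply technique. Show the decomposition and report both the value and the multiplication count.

Computing 3^17 by squaring (build up from 3^1; each line after the first costs one multiplication):

3^1 = 3
3^2 = (3^1)^2 = 3^2 = 9
3^4 = (3^2)^2 = 9^2 = 81
3^8 = (3^4)^2 = 81^2 = 6561
3^16 = (3^8)^2 = 6561^2 = 43046721
3^17 = 3 * 3^16 = 3 * 43046721 = 129140163

Result: 129140163
Multiplications needed: 5 (5 lines after 3^1)

3^17 = 129140163. Using exponentiation by squaring, this requires 5 multiplications. The key idea: if the exponent is even, square the half-power; if odd, multiply by the base once.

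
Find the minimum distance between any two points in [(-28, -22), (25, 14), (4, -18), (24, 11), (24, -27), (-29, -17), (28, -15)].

Computing all pairwise distances among 7 points:

d((-28, -22), (25, 14)) = 64.0703
d((-28, -22), (4, -18)) = 32.249
d((-28, -22), (24, 11)) = 61.5873
d((-28, -22), (24, -27)) = 52.2398
d((-28, -22), (-29, -17)) = 5.099
d((-28, -22), (28, -15)) = 56.4358
d((25, 14), (4, -18)) = 38.2753
d((25, 14), (24, 11)) = 3.1623 <-- minimum
d((25, 14), (24, -27)) = 41.0122
d((25, 14), (-29, -17)) = 62.2656
d((25, 14), (28, -15)) = 29.1548
d((4, -18), (24, 11)) = 35.2278
d((4, -18), (24, -27)) = 21.9317
d((4, -18), (-29, -17)) = 33.0151
d((4, -18), (28, -15)) = 24.1868
d((24, 11), (24, -27)) = 38.0
d((24, 11), (-29, -17)) = 59.9416
d((24, 11), (28, -15)) = 26.3059
d((24, -27), (-29, -17)) = 53.9351
d((24, -27), (28, -15)) = 12.6491
d((-29, -17), (28, -15)) = 57.0351

Closest pair: (25, 14) and (24, 11) with distance 3.1623

The closest pair is (25, 14) and (24, 11) with Euclidean distance 3.1623. For 7 points, brute-force pairwise comparison is shown above. For large n, the divide-and-conquer algorithm (sort by x, recurse on halves, check the dividing strip) achieves O(n log n).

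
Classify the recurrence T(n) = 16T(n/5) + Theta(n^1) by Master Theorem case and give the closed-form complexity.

Master Theorem for T(n) = 16T(n/5) + O(n^1):

a = 16, b = 5, c = 1
log_b(a) = log_5(16) = 1.7227

Case 1: c = 1 < log_5(16) = 1.7227
T(n) = O(n^(log_5 16))

For T(n) = 16T(n/5) + O(n^1): log_5(16) = 1.7227. This is Case 1 of the Master Theorem (c < log_b(a), work dominated by leaves), giving O(n^(log_5 16)).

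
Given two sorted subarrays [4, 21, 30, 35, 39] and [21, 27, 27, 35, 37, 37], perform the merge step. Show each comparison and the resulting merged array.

Merging process:

Compare 4 vs 21: take 4 from left. Merged: [4]
Compare 21 vs 21: take 21 from left. Merged: [4, 21]
Compare 30 vs 21: take 21 from right. Merged: [4, 21, 21]
Compare 30 vs 27: take 27 from right. Merged: [4, 21, 21, 27]
Compare 30 vs 27: take 27 from right. Merged: [4, 21, 21, 27, 27]
Compare 30 vs 35: take 30 from left. Merged: [4, 21, 21, 27, 27, 30]
Compare 35 vs 35: take 35 from left. Merged: [4, 21, 21, 27, 27, 30, 35]
Compare 39 vs 35: take 35 from right. Merged: [4, 21, 21, 27, 27, 30, 35, 35]
Compare 39 vs 37: take 37 from right. Merged: [4, 21, 21, 27, 27, 30, 35, 35, 37]
Compare 39 vs 37: take 37 from right. Merged: [4, 21, 21, 27, 27, 30, 35, 35, 37, 37]
Append remaining from left: [39]. Merged: [4, 21, 21, 27, 27, 30, 35, 35, 37, 37, 39]

Final merged array: [4, 21, 21, 27, 27, 30, 35, 35, 37, 37, 39]
Total comparisons: 10

The merged array is [4, 21, 21, 27, 27, 30, 35, 35, 37, 37, 39], requiring 10 comparisons. The merge step runs in O(n) time where n is the total number of elements.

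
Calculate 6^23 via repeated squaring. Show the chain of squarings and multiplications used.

Computing 6^23 by squaring (build up from 6^1; each line after the first costs one multiplication):

6^1 = 6
6^2 = (6^1)^2 = 6^2 = 36
6^4 = (6^2)^2 = 36^2 = 1296
6^5 = 6 * 6^4 = 6 * 1296 = 7776
6^10 = (6^5)^2 = 7776^2 = 60466176
6^11 = 6 * 6^10 = 6 * 60466176 = 362797056
6^22 = (6^11)^2 = 362797056^2 = 131621703842267136
6^23 = 6 * 6^22 = 6 * 131621703842267136 = 789730223053602816

Result: 789730223053602816
Multiplications needed: 7 (7 lines after 6^1)

6^23 = 789730223053602816. Using exponentiation by squaring, this requires 7 multiplications. The key idea: if the exponent is even, square the half-power; if odd, multiply by the base once.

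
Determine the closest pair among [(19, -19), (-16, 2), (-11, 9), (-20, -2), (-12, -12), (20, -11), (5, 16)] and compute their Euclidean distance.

Computing all pairwise distances among 7 points:

d((19, -19), (-16, 2)) = 40.8167
d((19, -19), (-11, 9)) = 41.0366
d((19, -19), (-20, -2)) = 42.5441
d((19, -19), (-12, -12)) = 31.7805
d((19, -19), (20, -11)) = 8.0623
d((19, -19), (5, 16)) = 37.6962
d((-16, 2), (-11, 9)) = 8.6023
d((-16, 2), (-20, -2)) = 5.6569 <-- minimum
d((-16, 2), (-12, -12)) = 14.5602
d((-16, 2), (20, -11)) = 38.2753
d((-16, 2), (5, 16)) = 25.2389
d((-11, 9), (-20, -2)) = 14.2127
d((-11, 9), (-12, -12)) = 21.0238
d((-11, 9), (20, -11)) = 36.8917
d((-11, 9), (5, 16)) = 17.4642
d((-20, -2), (-12, -12)) = 12.8062
d((-20, -2), (20, -11)) = 41.0
d((-20, -2), (5, 16)) = 30.8058
d((-12, -12), (20, -11)) = 32.0156
d((-12, -12), (5, 16)) = 32.7567
d((20, -11), (5, 16)) = 30.8869

Closest pair: (-16, 2) and (-20, -2) with distance 5.6569

The closest pair is (-16, 2) and (-20, -2) with Euclidean distance 5.6569. For 7 points, brute-force pairwise comparison is shown above. For large n, the divide-and-conquer algorithm (sort by x, recurse on halves, check the dividing strip) achieves O(n log n).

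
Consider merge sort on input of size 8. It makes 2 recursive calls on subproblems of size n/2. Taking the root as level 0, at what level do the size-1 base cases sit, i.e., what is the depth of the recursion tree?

For divide and conquer with division factor 2:

Problem sizes at each level:
Level 0: 8
Level 1: 4
Level 2: 2
Level 3: 1

The root is level 0 and the size-1 base case is level 3 (the tree spans levels 0 through 3, i.e. 4 levels counting the root), so the depth is the number of divisions: log_2(8) = 3

The recursion tree depth is log_2(8) = 3. At each level, the problem size is divided by 2, so it takes 3 divisions to reduce to a base case of size 1. The algorithm makes 2 recursive calls at each level.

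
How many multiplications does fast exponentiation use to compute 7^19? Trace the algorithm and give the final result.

Computing 7^19 by squaring (build up from 7^1; each line after the first costs one multiplication):

7^1 = 7
7^2 = (7^1)^2 = 7^2 = 49
7^4 = (7^2)^2 = 49^2 = 2401
7^8 = (7^4)^2 = 2401^2 = 5764801
7^9 = 7 * 7^8 = 7 * 5764801 = 40353607
7^18 = (7^9)^2 = 40353607^2 = 1628413597910449
7^19 = 7 * 7^18 = 7 * 1628413597910449 = 11398895185373143

Result: 11398895185373143
Multiplications needed: 6 (6 lines after 7^1)

7^19 = 11398895185373143. Using exponentiation by squaring, this requires 6 multiplications. The key idea: if the exponent is even, square the half-power; if odd, multiply by the base once.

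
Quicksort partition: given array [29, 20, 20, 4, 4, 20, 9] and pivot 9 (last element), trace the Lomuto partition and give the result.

Lomuto partition with pivot = 9:

Initial array: [29, 20, 20, 4, 4, 20, 9]

arr[0]=29 > 9: no swap
arr[1]=20 > 9: no swap
arr[2]=20 > 9: no swap
arr[3]=4 <= 9: swap with position 0, array becomes [4, 20, 20, 29, 4, 20, 9]
arr[4]=4 <= 9: swap with position 1, array becomes [4, 4, 20, 29, 20, 20, 9]
arr[5]=20 > 9: no swap

Place pivot at position 2: [4, 4, 9, 29, 20, 20, 20]
Pivot position: 2

After partitioning with pivot 9, the array becomes [4, 4, 9, 29, 20, 20, 20]. The pivot is placed at index 2. All elements to the left of the pivot are <= 9, and all elements to the right are > 9.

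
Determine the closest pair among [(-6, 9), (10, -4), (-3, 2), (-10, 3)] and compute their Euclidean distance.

Computing all pairwise distances among 4 points:

d((-6, 9), (10, -4)) = 20.6155
d((-6, 9), (-3, 2)) = 7.6158
d((-6, 9), (-10, 3)) = 7.2111
d((10, -4), (-3, 2)) = 14.3178
d((10, -4), (-10, 3)) = 21.1896
d((-3, 2), (-10, 3)) = 7.0711 <-- minimum

Closest pair: (-3, 2) and (-10, 3) with distance 7.0711

The closest pair is (-3, 2) and (-10, 3) with Euclidean distance 7.0711. For 4 points, brute-force pairwise comparison is shown above. For large n, the divide-and-conquer algorithm (sort by x, recurse on halves, check the dividing strip) achieves O(n log n).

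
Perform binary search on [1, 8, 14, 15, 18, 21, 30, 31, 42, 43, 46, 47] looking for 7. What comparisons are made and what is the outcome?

Binary search for 7 in [1, 8, 14, 15, 18, 21, 30, 31, 42, 43, 46, 47]:

lo=0, hi=11, mid=5, arr[mid]=21 -> 21 > 7, search left half
lo=0, hi=4, mid=2, arr[mid]=14 -> 14 > 7, search left half
lo=0, hi=1, mid=0, arr[mid]=1 -> 1 < 7, search right half
lo=1, hi=1, mid=1, arr[mid]=8 -> 8 > 7, search left half
lo=1 > hi=0, target 7 not found

Binary search determines that 7 is not in the array after 4 comparisons. The search space was exhausted without finding the target.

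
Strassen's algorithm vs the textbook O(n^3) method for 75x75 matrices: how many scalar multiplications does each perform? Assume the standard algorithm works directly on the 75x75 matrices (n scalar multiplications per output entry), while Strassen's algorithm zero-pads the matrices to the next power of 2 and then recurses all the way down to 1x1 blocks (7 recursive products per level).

Matrix multiplication for 75x75 matrices:

Strassen's algorithm requires power-of-2 dimensions. Pad 75x75 to 128x128 (next power of 2).

Standard algorithm: 75^3 = 421875 multiplications
Strassen's algorithm: 7^(log2(128)) = 7^7 = 823543 multiplications
Difference: 421875 - 823543 = -401668 (Strassen uses MORE here due to padding overhead — for small or just-over-power-of-2 n, padding can outweigh the per-level savings)

Standard: 421875 multiplications (75^3). Strassen: 823543 multiplications (7^7, after padding to 128x128). Strassen reduces 8 recursive multiplications to 7 at each level.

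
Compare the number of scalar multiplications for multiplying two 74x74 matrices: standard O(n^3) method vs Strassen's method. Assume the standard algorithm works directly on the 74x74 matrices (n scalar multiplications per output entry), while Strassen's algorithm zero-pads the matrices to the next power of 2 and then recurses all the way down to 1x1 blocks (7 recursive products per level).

Matrix multiplication for 74x74 matrices:

Strassen's algorithm requires power-of-2 dimensions. Pad 74x74 to 128x128 (next power of 2).

Standard algorithm: 74^3 = 405224 multiplications
Strassen's algorithm: 7^(log2(128)) = 7^7 = 823543 multiplications
Difference: 405224 - 823543 = -418319 (Strassen uses MORE here due to padding overhead — for small or just-over-power-of-2 n, padding can outweigh the per-level savings)

Standard: 405224 multiplications (74^3). Strassen: 823543 multiplications (7^7, after padding to 128x128). Strassen reduces 8 recursive multiplications to 7 at each level.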